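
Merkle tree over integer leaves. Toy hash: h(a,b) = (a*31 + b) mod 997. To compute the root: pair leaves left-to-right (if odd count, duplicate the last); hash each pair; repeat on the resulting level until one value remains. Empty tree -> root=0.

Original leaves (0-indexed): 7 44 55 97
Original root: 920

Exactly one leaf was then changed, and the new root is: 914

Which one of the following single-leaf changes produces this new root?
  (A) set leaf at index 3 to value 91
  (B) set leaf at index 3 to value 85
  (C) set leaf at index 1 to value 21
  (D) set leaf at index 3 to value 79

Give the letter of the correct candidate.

Original leaves: [7, 44, 55, 97]
Target new root: 914
Try each candidate change and compute the resulting root:
Candidate A: set leaf[3] = 91 -> leaves = [7, 44, 55, 91]
  L0: [7, 44, 55, 91]
  L1: h(7,44)=(7*31+44)%997=261 h(55,91)=(55*31+91)%997=799 -> [261, 799]
  L2: h(261,799)=(261*31+799)%997=914 -> [914]
  root = 914 == target 914  ** MATCH **
Candidate B: set leaf[3] = 85 -> leaves = [7, 44, 55, 85]
  L0: [7, 44, 55, 85]
  L1: h(7,44)=(7*31+44)%997=261 h(55,85)=(55*31+85)%997=793 -> [261, 793]
  L2: h(261,793)=(261*31+793)%997=908 -> [908]
  root = 908 != target 914
Candidate C: set leaf[1] = 21 -> leaves = [7, 21, 55, 97]
  L0: [7, 21, 55, 97]
  L1: h(7,21)=(7*31+21)%997=238 h(55,97)=(55*31+97)%997=805 -> [238, 805]
  L2: h(238,805)=(238*31+805)%997=207 -> [207]
  root = 207 != target 914
Candidate D: set leaf[3] = 79 -> leaves = [7, 44, 55, 79]
  L0: [7, 44, 55, 79]
  L1: h(7,44)=(7*31+44)%997=261 h(55,79)=(55*31+79)%997=787 -> [261, 787]
  L2: h(261,787)=(261*31+787)%997=902 -> [902]
  root = 902 != target 914
Candidate A produces the target root.

Answer: A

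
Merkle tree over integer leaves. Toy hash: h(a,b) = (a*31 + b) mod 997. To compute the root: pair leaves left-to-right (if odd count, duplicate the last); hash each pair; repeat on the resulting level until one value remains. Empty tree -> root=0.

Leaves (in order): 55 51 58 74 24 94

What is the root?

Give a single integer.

Answer: 695

Derivation:
L0: [55, 51, 58, 74, 24, 94]
L1: h(55,51)=(55*31+51)%997=759 h(58,74)=(58*31+74)%997=875 h(24,94)=(24*31+94)%997=838 -> [759, 875, 838]
L2: h(759,875)=(759*31+875)%997=476 h(838,838)=(838*31+838)%997=894 -> [476, 894]
L3: h(476,894)=(476*31+894)%997=695 -> [695]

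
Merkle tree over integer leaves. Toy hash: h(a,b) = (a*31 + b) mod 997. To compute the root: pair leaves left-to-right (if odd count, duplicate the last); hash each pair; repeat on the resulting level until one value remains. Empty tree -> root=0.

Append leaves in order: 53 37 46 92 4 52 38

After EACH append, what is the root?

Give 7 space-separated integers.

Answer: 53 683 711 757 644 186 229

Derivation:
After append 53 (leaves=[53]):
  L0: [53]
  root=53
After append 37 (leaves=[53, 37]):
  L0: [53, 37]
  L1: h(53,37)=(53*31+37)%997=683 -> [683]
  root=683
After append 46 (leaves=[53, 37, 46]):
  L0: [53, 37, 46]
  L1: h(53,37)=(53*31+37)%997=683 h(46,46)=(46*31+46)%997=475 -> [683, 475]
  L2: h(683,475)=(683*31+475)%997=711 -> [711]
  root=711
After append 92 (leaves=[53, 37, 46, 92]):
  L0: [53, 37, 46, 92]
  L1: h(53,37)=(53*31+37)%997=683 h(46,92)=(46*31+92)%997=521 -> [683, 521]
  L2: h(683,521)=(683*31+521)%997=757 -> [757]
  root=757
After append 4 (leaves=[53, 37, 46, 92, 4]):
  L0: [53, 37, 46, 92, 4]
  L1: h(53,37)=(53*31+37)%997=683 h(46,92)=(46*31+92)%997=521 h(4,4)=(4*31+4)%997=128 -> [683, 521, 128]
  L2: h(683,521)=(683*31+521)%997=757 h(128,128)=(128*31+128)%997=108 -> [757, 108]
  L3: h(757,108)=(757*31+108)%997=644 -> [644]
  root=644
After append 52 (leaves=[53, 37, 46, 92, 4, 52]):
  L0: [53, 37, 46, 92, 4, 52]
  L1: h(53,37)=(53*31+37)%997=683 h(46,92)=(46*31+92)%997=521 h(4,52)=(4*31+52)%997=176 -> [683, 521, 176]
  L2: h(683,521)=(683*31+521)%997=757 h(176,176)=(176*31+176)%997=647 -> [757, 647]
  L3: h(757,647)=(757*31+647)%997=186 -> [186]
  root=186
After append 38 (leaves=[53, 37, 46, 92, 4, 52, 38]):
  L0: [53, 37, 46, 92, 4, 52, 38]
  L1: h(53,37)=(53*31+37)%997=683 h(46,92)=(46*31+92)%997=521 h(4,52)=(4*31+52)%997=176 h(38,38)=(38*31+38)%997=219 -> [683, 521, 176, 219]
  L2: h(683,521)=(683*31+521)%997=757 h(176,219)=(176*31+219)%997=690 -> [757, 690]
  L3: h(757,690)=(757*31+690)%997=229 -> [229]
  root=229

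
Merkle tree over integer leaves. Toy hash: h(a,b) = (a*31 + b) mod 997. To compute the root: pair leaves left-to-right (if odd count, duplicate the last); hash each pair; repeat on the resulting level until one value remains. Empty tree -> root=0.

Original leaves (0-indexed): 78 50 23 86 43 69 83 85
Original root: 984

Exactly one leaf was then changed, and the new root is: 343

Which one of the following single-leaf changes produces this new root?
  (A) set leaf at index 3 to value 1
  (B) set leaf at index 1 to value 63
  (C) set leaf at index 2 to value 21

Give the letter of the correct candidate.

Original leaves: [78, 50, 23, 86, 43, 69, 83, 85]
Target new root: 343
Try each candidate change and compute the resulting root:
Candidate A: set leaf[3] = 1 -> leaves = [78, 50, 23, 1, 43, 69, 83, 85]
  L0: [78, 50, 23, 1, 43, 69, 83, 85]
  L1: h(78,50)=(78*31+50)%997=474 h(23,1)=(23*31+1)%997=714 h(43,69)=(43*31+69)%997=405 h(83,85)=(83*31+85)%997=664 -> [474, 714, 405, 664]
  L2: h(474,714)=(474*31+714)%997=453 h(405,664)=(405*31+664)%997=258 -> [453, 258]
  L3: h(453,258)=(453*31+258)%997=343 -> [343]
  root = 343 == target 343  ** MATCH **
Candidate B: set leaf[1] = 63 -> leaves = [78, 63, 23, 86, 43, 69, 83, 85]
  L0: [78, 63, 23, 86, 43, 69, 83, 85]
  L1: h(78,63)=(78*31+63)%997=487 h(23,86)=(23*31+86)%997=799 h(43,69)=(43*31+69)%997=405 h(83,85)=(83*31+85)%997=664 -> [487, 799, 405, 664]
  L2: h(487,799)=(487*31+799)%997=941 h(405,664)=(405*31+664)%997=258 -> [941, 258]
  L3: h(941,258)=(941*31+258)%997=516 -> [516]
  root = 516 != target 343
Candidate C: set leaf[2] = 21 -> leaves = [78, 50, 21, 86, 43, 69, 83, 85]
  L0: [78, 50, 21, 86, 43, 69, 83, 85]
  L1: h(78,50)=(78*31+50)%997=474 h(21,86)=(21*31+86)%997=737 h(43,69)=(43*31+69)%997=405 h(83,85)=(83*31+85)%997=664 -> [474, 737, 405, 664]
  L2: h(474,737)=(474*31+737)%997=476 h(405,664)=(405*31+664)%997=258 -> [476, 258]
  L3: h(476,258)=(476*31+258)%997=59 -> [59]
  root = 59 != target 343
Candidate A produces the target root.

Answer: A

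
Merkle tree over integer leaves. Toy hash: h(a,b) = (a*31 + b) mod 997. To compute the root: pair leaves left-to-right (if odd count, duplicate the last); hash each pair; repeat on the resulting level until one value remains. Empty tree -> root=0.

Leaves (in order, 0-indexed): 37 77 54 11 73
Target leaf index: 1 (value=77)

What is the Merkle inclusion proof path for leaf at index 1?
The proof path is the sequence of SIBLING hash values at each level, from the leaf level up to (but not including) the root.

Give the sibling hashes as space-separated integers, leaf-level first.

L0 (leaves): [37, 77, 54, 11, 73], target index=1
L1: h(37,77)=(37*31+77)%997=227 [pair 0] h(54,11)=(54*31+11)%997=688 [pair 1] h(73,73)=(73*31+73)%997=342 [pair 2] -> [227, 688, 342]
  Sibling for proof at L0: 37
L2: h(227,688)=(227*31+688)%997=746 [pair 0] h(342,342)=(342*31+342)%997=974 [pair 1] -> [746, 974]
  Sibling for proof at L1: 688
L3: h(746,974)=(746*31+974)%997=172 [pair 0] -> [172]
  Sibling for proof at L2: 974
Root: 172
Proof path (sibling hashes from leaf to root): [37, 688, 974]

Answer: 37 688 974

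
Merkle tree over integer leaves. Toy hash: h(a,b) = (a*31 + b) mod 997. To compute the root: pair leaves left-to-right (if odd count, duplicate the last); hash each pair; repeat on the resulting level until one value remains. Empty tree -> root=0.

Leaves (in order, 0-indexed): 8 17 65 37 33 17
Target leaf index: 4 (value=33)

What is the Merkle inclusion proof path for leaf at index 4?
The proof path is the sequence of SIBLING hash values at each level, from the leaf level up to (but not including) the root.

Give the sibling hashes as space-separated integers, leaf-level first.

Answer: 17 43 297

Derivation:
L0 (leaves): [8, 17, 65, 37, 33, 17], target index=4
L1: h(8,17)=(8*31+17)%997=265 [pair 0] h(65,37)=(65*31+37)%997=58 [pair 1] h(33,17)=(33*31+17)%997=43 [pair 2] -> [265, 58, 43]
  Sibling for proof at L0: 17
L2: h(265,58)=(265*31+58)%997=297 [pair 0] h(43,43)=(43*31+43)%997=379 [pair 1] -> [297, 379]
  Sibling for proof at L1: 43
L3: h(297,379)=(297*31+379)%997=613 [pair 0] -> [613]
  Sibling for proof at L2: 297
Root: 613
Proof path (sibling hashes from leaf to root): [17, 43, 297]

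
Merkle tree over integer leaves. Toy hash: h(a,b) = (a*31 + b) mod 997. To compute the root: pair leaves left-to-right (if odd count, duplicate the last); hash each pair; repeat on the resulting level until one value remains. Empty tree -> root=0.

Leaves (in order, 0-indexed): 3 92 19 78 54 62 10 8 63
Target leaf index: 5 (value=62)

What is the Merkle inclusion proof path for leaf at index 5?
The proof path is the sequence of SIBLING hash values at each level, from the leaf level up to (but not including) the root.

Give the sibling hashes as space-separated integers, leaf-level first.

Answer: 54 318 420 594

Derivation:
L0 (leaves): [3, 92, 19, 78, 54, 62, 10, 8, 63], target index=5
L1: h(3,92)=(3*31+92)%997=185 [pair 0] h(19,78)=(19*31+78)%997=667 [pair 1] h(54,62)=(54*31+62)%997=739 [pair 2] h(10,8)=(10*31+8)%997=318 [pair 3] h(63,63)=(63*31+63)%997=22 [pair 4] -> [185, 667, 739, 318, 22]
  Sibling for proof at L0: 54
L2: h(185,667)=(185*31+667)%997=420 [pair 0] h(739,318)=(739*31+318)%997=296 [pair 1] h(22,22)=(22*31+22)%997=704 [pair 2] -> [420, 296, 704]
  Sibling for proof at L1: 318
L3: h(420,296)=(420*31+296)%997=355 [pair 0] h(704,704)=(704*31+704)%997=594 [pair 1] -> [355, 594]
  Sibling for proof at L2: 420
L4: h(355,594)=(355*31+594)%997=632 [pair 0] -> [632]
  Sibling for proof at L3: 594
Root: 632
Proof path (sibling hashes from leaf to root): [54, 318, 420, 594]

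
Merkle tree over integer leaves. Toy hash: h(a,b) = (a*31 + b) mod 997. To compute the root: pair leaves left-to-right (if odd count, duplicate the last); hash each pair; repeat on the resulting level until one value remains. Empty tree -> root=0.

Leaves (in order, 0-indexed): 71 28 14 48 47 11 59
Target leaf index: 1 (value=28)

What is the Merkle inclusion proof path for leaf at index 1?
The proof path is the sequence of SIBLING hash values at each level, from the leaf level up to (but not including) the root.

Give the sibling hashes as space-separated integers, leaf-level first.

Answer: 71 482 537

Derivation:
L0 (leaves): [71, 28, 14, 48, 47, 11, 59], target index=1
L1: h(71,28)=(71*31+28)%997=235 [pair 0] h(14,48)=(14*31+48)%997=482 [pair 1] h(47,11)=(47*31+11)%997=471 [pair 2] h(59,59)=(59*31+59)%997=891 [pair 3] -> [235, 482, 471, 891]
  Sibling for proof at L0: 71
L2: h(235,482)=(235*31+482)%997=788 [pair 0] h(471,891)=(471*31+891)%997=537 [pair 1] -> [788, 537]
  Sibling for proof at L1: 482
L3: h(788,537)=(788*31+537)%997=40 [pair 0] -> [40]
  Sibling for proof at L2: 537
Root: 40
Proof path (sibling hashes from leaf to root): [71, 482, 537]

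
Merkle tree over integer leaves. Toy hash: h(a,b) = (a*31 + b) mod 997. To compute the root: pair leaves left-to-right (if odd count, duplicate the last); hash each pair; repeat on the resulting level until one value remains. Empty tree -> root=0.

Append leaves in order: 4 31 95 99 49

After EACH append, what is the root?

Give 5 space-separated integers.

After append 4 (leaves=[4]):
  L0: [4]
  root=4
After append 31 (leaves=[4, 31]):
  L0: [4, 31]
  L1: h(4,31)=(4*31+31)%997=155 -> [155]
  root=155
After append 95 (leaves=[4, 31, 95]):
  L0: [4, 31, 95]
  L1: h(4,31)=(4*31+31)%997=155 h(95,95)=(95*31+95)%997=49 -> [155, 49]
  L2: h(155,49)=(155*31+49)%997=866 -> [866]
  root=866
After append 99 (leaves=[4, 31, 95, 99]):
  L0: [4, 31, 95, 99]
  L1: h(4,31)=(4*31+31)%997=155 h(95,99)=(95*31+99)%997=53 -> [155, 53]
  L2: h(155,53)=(155*31+53)%997=870 -> [870]
  root=870
After append 49 (leaves=[4, 31, 95, 99, 49]):
  L0: [4, 31, 95, 99, 49]
  L1: h(4,31)=(4*31+31)%997=155 h(95,99)=(95*31+99)%997=53 h(49,49)=(49*31+49)%997=571 -> [155, 53, 571]
  L2: h(155,53)=(155*31+53)%997=870 h(571,571)=(571*31+571)%997=326 -> [870, 326]
  L3: h(870,326)=(870*31+326)%997=377 -> [377]
  root=377

Answer: 4 155 866 870 377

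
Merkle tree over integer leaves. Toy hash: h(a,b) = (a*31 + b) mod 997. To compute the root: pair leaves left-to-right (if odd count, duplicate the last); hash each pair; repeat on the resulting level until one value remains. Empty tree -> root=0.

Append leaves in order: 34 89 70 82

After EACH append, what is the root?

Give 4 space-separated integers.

After append 34 (leaves=[34]):
  L0: [34]
  root=34
After append 89 (leaves=[34, 89]):
  L0: [34, 89]
  L1: h(34,89)=(34*31+89)%997=146 -> [146]
  root=146
After append 70 (leaves=[34, 89, 70]):
  L0: [34, 89, 70]
  L1: h(34,89)=(34*31+89)%997=146 h(70,70)=(70*31+70)%997=246 -> [146, 246]
  L2: h(146,246)=(146*31+246)%997=784 -> [784]
  root=784
After append 82 (leaves=[34, 89, 70, 82]):
  L0: [34, 89, 70, 82]
  L1: h(34,89)=(34*31+89)%997=146 h(70,82)=(70*31+82)%997=258 -> [146, 258]
  L2: h(146,258)=(146*31+258)%997=796 -> [796]
  root=796

Answer: 34 146 784 796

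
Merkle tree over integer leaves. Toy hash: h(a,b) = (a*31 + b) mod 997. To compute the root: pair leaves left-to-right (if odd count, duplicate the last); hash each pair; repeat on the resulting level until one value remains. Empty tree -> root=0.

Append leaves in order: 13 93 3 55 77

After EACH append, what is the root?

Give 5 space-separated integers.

After append 13 (leaves=[13]):
  L0: [13]
  root=13
After append 93 (leaves=[13, 93]):
  L0: [13, 93]
  L1: h(13,93)=(13*31+93)%997=496 -> [496]
  root=496
After append 3 (leaves=[13, 93, 3]):
  L0: [13, 93, 3]
  L1: h(13,93)=(13*31+93)%997=496 h(3,3)=(3*31+3)%997=96 -> [496, 96]
  L2: h(496,96)=(496*31+96)%997=517 -> [517]
  root=517
After append 55 (leaves=[13, 93, 3, 55]):
  L0: [13, 93, 3, 55]
  L1: h(13,93)=(13*31+93)%997=496 h(3,55)=(3*31+55)%997=148 -> [496, 148]
  L2: h(496,148)=(496*31+148)%997=569 -> [569]
  root=569
After append 77 (leaves=[13, 93, 3, 55, 77]):
  L0: [13, 93, 3, 55, 77]
  L1: h(13,93)=(13*31+93)%997=496 h(3,55)=(3*31+55)%997=148 h(77,77)=(77*31+77)%997=470 -> [496, 148, 470]
  L2: h(496,148)=(496*31+148)%997=569 h(470,470)=(470*31+470)%997=85 -> [569, 85]
  L3: h(569,85)=(569*31+85)%997=775 -> [775]
  root=775

Answer: 13 496 517 569 775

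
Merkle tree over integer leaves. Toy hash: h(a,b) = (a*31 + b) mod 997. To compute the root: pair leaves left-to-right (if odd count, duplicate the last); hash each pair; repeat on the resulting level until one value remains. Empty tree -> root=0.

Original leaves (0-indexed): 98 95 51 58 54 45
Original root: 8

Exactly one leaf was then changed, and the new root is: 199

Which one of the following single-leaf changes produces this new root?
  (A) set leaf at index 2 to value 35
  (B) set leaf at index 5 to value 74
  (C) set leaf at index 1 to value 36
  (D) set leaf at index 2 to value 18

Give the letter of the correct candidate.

Original leaves: [98, 95, 51, 58, 54, 45]
Target new root: 199
Try each candidate change and compute the resulting root:
Candidate A: set leaf[2] = 35 -> leaves = [98, 95, 35, 58, 54, 45]
  L0: [98, 95, 35, 58, 54, 45]
  L1: h(98,95)=(98*31+95)%997=142 h(35,58)=(35*31+58)%997=146 h(54,45)=(54*31+45)%997=722 -> [142, 146, 722]
  L2: h(142,146)=(142*31+146)%997=560 h(722,722)=(722*31+722)%997=173 -> [560, 173]
  L3: h(560,173)=(560*31+173)%997=584 -> [584]
  root = 584 != target 199
Candidate B: set leaf[5] = 74 -> leaves = [98, 95, 51, 58, 54, 74]
  L0: [98, 95, 51, 58, 54, 74]
  L1: h(98,95)=(98*31+95)%997=142 h(51,58)=(51*31+58)%997=642 h(54,74)=(54*31+74)%997=751 -> [142, 642, 751]
  L2: h(142,642)=(142*31+642)%997=59 h(751,751)=(751*31+751)%997=104 -> [59, 104]
  L3: h(59,104)=(59*31+104)%997=936 -> [936]
  root = 936 != target 199
Candidate C: set leaf[1] = 36 -> leaves = [98, 36, 51, 58, 54, 45]
  L0: [98, 36, 51, 58, 54, 45]
  L1: h(98,36)=(98*31+36)%997=83 h(51,58)=(51*31+58)%997=642 h(54,45)=(54*31+45)%997=722 -> [83, 642, 722]
  L2: h(83,642)=(83*31+642)%997=224 h(722,722)=(722*31+722)%997=173 -> [224, 173]
  L3: h(224,173)=(224*31+173)%997=138 -> [138]
  root = 138 != target 199
Candidate D: set leaf[2] = 18 -> leaves = [98, 95, 18, 58, 54, 45]
  L0: [98, 95, 18, 58, 54, 45]
  L1: h(98,95)=(98*31+95)%997=142 h(18,58)=(18*31+58)%997=616 h(54,45)=(54*31+45)%997=722 -> [142, 616, 722]
  L2: h(142,616)=(142*31+616)%997=33 h(722,722)=(722*31+722)%997=173 -> [33, 173]
  L3: h(33,173)=(33*31+173)%997=199 -> [199]
  root = 199 == target 199  ** MATCH **
Candidate D produces the target root.

Answer: D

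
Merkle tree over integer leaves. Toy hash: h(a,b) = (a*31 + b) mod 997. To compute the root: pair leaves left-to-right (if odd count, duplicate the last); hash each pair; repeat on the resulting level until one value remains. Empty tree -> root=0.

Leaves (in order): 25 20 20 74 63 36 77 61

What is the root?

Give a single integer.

Answer: 172

Derivation:
L0: [25, 20, 20, 74, 63, 36, 77, 61]
L1: h(25,20)=(25*31+20)%997=795 h(20,74)=(20*31+74)%997=694 h(63,36)=(63*31+36)%997=992 h(77,61)=(77*31+61)%997=454 -> [795, 694, 992, 454]
L2: h(795,694)=(795*31+694)%997=414 h(992,454)=(992*31+454)%997=299 -> [414, 299]
L3: h(414,299)=(414*31+299)%997=172 -> [172]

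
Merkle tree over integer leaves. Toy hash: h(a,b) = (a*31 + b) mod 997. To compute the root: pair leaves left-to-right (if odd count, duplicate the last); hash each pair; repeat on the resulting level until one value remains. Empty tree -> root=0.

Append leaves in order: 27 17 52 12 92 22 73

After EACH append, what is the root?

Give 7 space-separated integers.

After append 27 (leaves=[27]):
  L0: [27]
  root=27
After append 17 (leaves=[27, 17]):
  L0: [27, 17]
  L1: h(27,17)=(27*31+17)%997=854 -> [854]
  root=854
After append 52 (leaves=[27, 17, 52]):
  L0: [27, 17, 52]
  L1: h(27,17)=(27*31+17)%997=854 h(52,52)=(52*31+52)%997=667 -> [854, 667]
  L2: h(854,667)=(854*31+667)%997=222 -> [222]
  root=222
After append 12 (leaves=[27, 17, 52, 12]):
  L0: [27, 17, 52, 12]
  L1: h(27,17)=(27*31+17)%997=854 h(52,12)=(52*31+12)%997=627 -> [854, 627]
  L2: h(854,627)=(854*31+627)%997=182 -> [182]
  root=182
After append 92 (leaves=[27, 17, 52, 12, 92]):
  L0: [27, 17, 52, 12, 92]
  L1: h(27,17)=(27*31+17)%997=854 h(52,12)=(52*31+12)%997=627 h(92,92)=(92*31+92)%997=950 -> [854, 627, 950]
  L2: h(854,627)=(854*31+627)%997=182 h(950,950)=(950*31+950)%997=490 -> [182, 490]
  L3: h(182,490)=(182*31+490)%997=150 -> [150]
  root=150
After append 22 (leaves=[27, 17, 52, 12, 92, 22]):
  L0: [27, 17, 52, 12, 92, 22]
  L1: h(27,17)=(27*31+17)%997=854 h(52,12)=(52*31+12)%997=627 h(92,22)=(92*31+22)%997=880 -> [854, 627, 880]
  L2: h(854,627)=(854*31+627)%997=182 h(880,880)=(880*31+880)%997=244 -> [182, 244]
  L3: h(182,244)=(182*31+244)%997=901 -> [901]
  root=901
After append 73 (leaves=[27, 17, 52, 12, 92, 22, 73]):
  L0: [27, 17, 52, 12, 92, 22, 73]
  L1: h(27,17)=(27*31+17)%997=854 h(52,12)=(52*31+12)%997=627 h(92,22)=(92*31+22)%997=880 h(73,73)=(73*31+73)%997=342 -> [854, 627, 880, 342]
  L2: h(854,627)=(854*31+627)%997=182 h(880,342)=(880*31+342)%997=703 -> [182, 703]
  L3: h(182,703)=(182*31+703)%997=363 -> [363]
  root=363

Answer: 27 854 222 182 150 901 363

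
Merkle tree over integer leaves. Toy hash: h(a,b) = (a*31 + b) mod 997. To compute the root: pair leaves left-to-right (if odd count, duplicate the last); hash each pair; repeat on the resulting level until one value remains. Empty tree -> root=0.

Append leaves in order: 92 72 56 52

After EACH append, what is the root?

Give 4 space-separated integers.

After append 92 (leaves=[92]):
  L0: [92]
  root=92
After append 72 (leaves=[92, 72]):
  L0: [92, 72]
  L1: h(92,72)=(92*31+72)%997=930 -> [930]
  root=930
After append 56 (leaves=[92, 72, 56]):
  L0: [92, 72, 56]
  L1: h(92,72)=(92*31+72)%997=930 h(56,56)=(56*31+56)%997=795 -> [930, 795]
  L2: h(930,795)=(930*31+795)%997=712 -> [712]
  root=712
After append 52 (leaves=[92, 72, 56, 52]):
  L0: [92, 72, 56, 52]
  L1: h(92,72)=(92*31+72)%997=930 h(56,52)=(56*31+52)%997=791 -> [930, 791]
  L2: h(930,791)=(930*31+791)%997=708 -> [708]
  root=708

Answer: 92 930 712 708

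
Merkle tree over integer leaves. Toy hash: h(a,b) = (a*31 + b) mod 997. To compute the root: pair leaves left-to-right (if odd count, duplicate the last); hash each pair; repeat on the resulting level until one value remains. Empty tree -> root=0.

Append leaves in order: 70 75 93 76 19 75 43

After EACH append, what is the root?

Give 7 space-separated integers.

Answer: 70 251 787 770 455 253 965

Derivation:
After append 70 (leaves=[70]):
  L0: [70]
  root=70
After append 75 (leaves=[70, 75]):
  L0: [70, 75]
  L1: h(70,75)=(70*31+75)%997=251 -> [251]
  root=251
After append 93 (leaves=[70, 75, 93]):
  L0: [70, 75, 93]
  L1: h(70,75)=(70*31+75)%997=251 h(93,93)=(93*31+93)%997=982 -> [251, 982]
  L2: h(251,982)=(251*31+982)%997=787 -> [787]
  root=787
After append 76 (leaves=[70, 75, 93, 76]):
  L0: [70, 75, 93, 76]
  L1: h(70,75)=(70*31+75)%997=251 h(93,76)=(93*31+76)%997=965 -> [251, 965]
  L2: h(251,965)=(251*31+965)%997=770 -> [770]
  root=770
After append 19 (leaves=[70, 75, 93, 76, 19]):
  L0: [70, 75, 93, 76, 19]
  L1: h(70,75)=(70*31+75)%997=251 h(93,76)=(93*31+76)%997=965 h(19,19)=(19*31+19)%997=608 -> [251, 965, 608]
  L2: h(251,965)=(251*31+965)%997=770 h(608,608)=(608*31+608)%997=513 -> [770, 513]
  L3: h(770,513)=(770*31+513)%997=455 -> [455]
  root=455
After append 75 (leaves=[70, 75, 93, 76, 19, 75]):
  L0: [70, 75, 93, 76, 19, 75]
  L1: h(70,75)=(70*31+75)%997=251 h(93,76)=(93*31+76)%997=965 h(19,75)=(19*31+75)%997=664 -> [251, 965, 664]
  L2: h(251,965)=(251*31+965)%997=770 h(664,664)=(664*31+664)%997=311 -> [770, 311]
  L3: h(770,311)=(770*31+311)%997=253 -> [253]
  root=253
After append 43 (leaves=[70, 75, 93, 76, 19, 75, 43]):
  L0: [70, 75, 93, 76, 19, 75, 43]
  L1: h(70,75)=(70*31+75)%997=251 h(93,76)=(93*31+76)%997=965 h(19,75)=(19*31+75)%997=664 h(43,43)=(43*31+43)%997=379 -> [251, 965, 664, 379]
  L2: h(251,965)=(251*31+965)%997=770 h(664,379)=(664*31+379)%997=26 -> [770, 26]
  L3: h(770,26)=(770*31+26)%997=965 -> [965]
  root=965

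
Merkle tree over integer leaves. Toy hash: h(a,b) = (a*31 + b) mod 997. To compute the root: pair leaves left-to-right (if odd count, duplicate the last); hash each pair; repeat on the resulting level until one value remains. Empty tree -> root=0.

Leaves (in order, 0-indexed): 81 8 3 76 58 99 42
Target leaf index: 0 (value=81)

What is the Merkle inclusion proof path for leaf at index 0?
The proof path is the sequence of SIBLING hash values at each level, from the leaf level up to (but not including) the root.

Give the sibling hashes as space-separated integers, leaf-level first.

L0 (leaves): [81, 8, 3, 76, 58, 99, 42], target index=0
L1: h(81,8)=(81*31+8)%997=525 [pair 0] h(3,76)=(3*31+76)%997=169 [pair 1] h(58,99)=(58*31+99)%997=900 [pair 2] h(42,42)=(42*31+42)%997=347 [pair 3] -> [525, 169, 900, 347]
  Sibling for proof at L0: 8
L2: h(525,169)=(525*31+169)%997=492 [pair 0] h(900,347)=(900*31+347)%997=331 [pair 1] -> [492, 331]
  Sibling for proof at L1: 169
L3: h(492,331)=(492*31+331)%997=628 [pair 0] -> [628]
  Sibling for proof at L2: 331
Root: 628
Proof path (sibling hashes from leaf to root): [8, 169, 331]

Answer: 8 169 331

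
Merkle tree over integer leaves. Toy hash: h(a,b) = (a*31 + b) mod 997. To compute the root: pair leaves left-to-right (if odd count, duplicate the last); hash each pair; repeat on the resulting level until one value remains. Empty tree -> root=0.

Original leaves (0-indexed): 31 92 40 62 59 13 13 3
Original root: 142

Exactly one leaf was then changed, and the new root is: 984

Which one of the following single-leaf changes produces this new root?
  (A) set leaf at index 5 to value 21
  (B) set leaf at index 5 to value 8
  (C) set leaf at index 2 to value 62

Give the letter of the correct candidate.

Original leaves: [31, 92, 40, 62, 59, 13, 13, 3]
Target new root: 984
Try each candidate change and compute the resulting root:
Candidate A: set leaf[5] = 21 -> leaves = [31, 92, 40, 62, 59, 21, 13, 3]
  L0: [31, 92, 40, 62, 59, 21, 13, 3]
  L1: h(31,92)=(31*31+92)%997=56 h(40,62)=(40*31+62)%997=305 h(59,21)=(59*31+21)%997=853 h(13,3)=(13*31+3)%997=406 -> [56, 305, 853, 406]
  L2: h(56,305)=(56*31+305)%997=47 h(853,406)=(853*31+406)%997=927 -> [47, 927]
  L3: h(47,927)=(47*31+927)%997=390 -> [390]
  root = 390 != target 984
Candidate B: set leaf[5] = 8 -> leaves = [31, 92, 40, 62, 59, 8, 13, 3]
  L0: [31, 92, 40, 62, 59, 8, 13, 3]
  L1: h(31,92)=(31*31+92)%997=56 h(40,62)=(40*31+62)%997=305 h(59,8)=(59*31+8)%997=840 h(13,3)=(13*31+3)%997=406 -> [56, 305, 840, 406]
  L2: h(56,305)=(56*31+305)%997=47 h(840,406)=(840*31+406)%997=524 -> [47, 524]
  L3: h(47,524)=(47*31+524)%997=984 -> [984]
  root = 984 == target 984  ** MATCH **
Candidate C: set leaf[2] = 62 -> leaves = [31, 92, 62, 62, 59, 13, 13, 3]
  L0: [31, 92, 62, 62, 59, 13, 13, 3]
  L1: h(31,92)=(31*31+92)%997=56 h(62,62)=(62*31+62)%997=987 h(59,13)=(59*31+13)%997=845 h(13,3)=(13*31+3)%997=406 -> [56, 987, 845, 406]
  L2: h(56,987)=(56*31+987)%997=729 h(845,406)=(845*31+406)%997=679 -> [729, 679]
  L3: h(729,679)=(729*31+679)%997=347 -> [347]
  root = 347 != target 984
Candidate B produces the target root.

Answer: B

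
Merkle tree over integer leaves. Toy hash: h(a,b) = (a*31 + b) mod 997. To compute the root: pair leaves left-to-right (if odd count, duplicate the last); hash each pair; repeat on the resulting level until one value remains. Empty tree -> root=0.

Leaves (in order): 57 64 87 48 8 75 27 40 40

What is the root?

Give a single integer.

L0: [57, 64, 87, 48, 8, 75, 27, 40, 40]
L1: h(57,64)=(57*31+64)%997=834 h(87,48)=(87*31+48)%997=751 h(8,75)=(8*31+75)%997=323 h(27,40)=(27*31+40)%997=877 h(40,40)=(40*31+40)%997=283 -> [834, 751, 323, 877, 283]
L2: h(834,751)=(834*31+751)%997=683 h(323,877)=(323*31+877)%997=920 h(283,283)=(283*31+283)%997=83 -> [683, 920, 83]
L3: h(683,920)=(683*31+920)%997=159 h(83,83)=(83*31+83)%997=662 -> [159, 662]
L4: h(159,662)=(159*31+662)%997=606 -> [606]

Answer: 606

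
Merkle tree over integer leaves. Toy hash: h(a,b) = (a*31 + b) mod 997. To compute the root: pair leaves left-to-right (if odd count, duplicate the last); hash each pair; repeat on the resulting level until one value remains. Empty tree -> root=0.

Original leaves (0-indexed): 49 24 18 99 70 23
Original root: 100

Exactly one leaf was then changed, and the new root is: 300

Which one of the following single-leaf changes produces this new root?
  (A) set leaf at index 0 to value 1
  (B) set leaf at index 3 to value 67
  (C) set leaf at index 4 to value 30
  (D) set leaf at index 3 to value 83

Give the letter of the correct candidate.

Original leaves: [49, 24, 18, 99, 70, 23]
Target new root: 300
Try each candidate change and compute the resulting root:
Candidate A: set leaf[0] = 1 -> leaves = [1, 24, 18, 99, 70, 23]
  L0: [1, 24, 18, 99, 70, 23]
  L1: h(1,24)=(1*31+24)%997=55 h(18,99)=(18*31+99)%997=657 h(70,23)=(70*31+23)%997=199 -> [55, 657, 199]
  L2: h(55,657)=(55*31+657)%997=368 h(199,199)=(199*31+199)%997=386 -> [368, 386]
  L3: h(368,386)=(368*31+386)%997=827 -> [827]
  root = 827 != target 300
Candidate B: set leaf[3] = 67 -> leaves = [49, 24, 18, 67, 70, 23]
  L0: [49, 24, 18, 67, 70, 23]
  L1: h(49,24)=(49*31+24)%997=546 h(18,67)=(18*31+67)%997=625 h(70,23)=(70*31+23)%997=199 -> [546, 625, 199]
  L2: h(546,625)=(546*31+625)%997=602 h(199,199)=(199*31+199)%997=386 -> [602, 386]
  L3: h(602,386)=(602*31+386)%997=105 -> [105]
  root = 105 != target 300
Candidate C: set leaf[4] = 30 -> leaves = [49, 24, 18, 99, 30, 23]
  L0: [49, 24, 18, 99, 30, 23]
  L1: h(49,24)=(49*31+24)%997=546 h(18,99)=(18*31+99)%997=657 h(30,23)=(30*31+23)%997=953 -> [546, 657, 953]
  L2: h(546,657)=(546*31+657)%997=634 h(953,953)=(953*31+953)%997=586 -> [634, 586]
  L3: h(634,586)=(634*31+586)%997=300 -> [300]
  root = 300 == target 300  ** MATCH **
Candidate D: set leaf[3] = 83 -> leaves = [49, 24, 18, 83, 70, 23]
  L0: [49, 24, 18, 83, 70, 23]
  L1: h(49,24)=(49*31+24)%997=546 h(18,83)=(18*31+83)%997=641 h(70,23)=(70*31+23)%997=199 -> [546, 641, 199]
  L2: h(546,641)=(546*31+641)%997=618 h(199,199)=(199*31+199)%997=386 -> [618, 386]
  L3: h(618,386)=(618*31+386)%997=601 -> [601]
  root = 601 != target 300
Candidate C produces the target root.

Answer: C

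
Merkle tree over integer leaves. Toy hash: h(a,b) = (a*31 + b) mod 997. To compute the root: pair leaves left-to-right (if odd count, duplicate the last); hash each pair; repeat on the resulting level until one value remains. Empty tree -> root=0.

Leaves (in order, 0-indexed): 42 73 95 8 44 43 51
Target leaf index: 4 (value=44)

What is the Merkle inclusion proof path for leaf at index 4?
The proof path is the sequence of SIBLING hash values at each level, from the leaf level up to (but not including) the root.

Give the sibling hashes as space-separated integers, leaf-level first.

L0 (leaves): [42, 73, 95, 8, 44, 43, 51], target index=4
L1: h(42,73)=(42*31+73)%997=378 [pair 0] h(95,8)=(95*31+8)%997=959 [pair 1] h(44,43)=(44*31+43)%997=410 [pair 2] h(51,51)=(51*31+51)%997=635 [pair 3] -> [378, 959, 410, 635]
  Sibling for proof at L0: 43
L2: h(378,959)=(378*31+959)%997=713 [pair 0] h(410,635)=(410*31+635)%997=384 [pair 1] -> [713, 384]
  Sibling for proof at L1: 635
L3: h(713,384)=(713*31+384)%997=553 [pair 0] -> [553]
  Sibling for proof at L2: 713
Root: 553
Proof path (sibling hashes from leaf to root): [43, 635, 713]

Answer: 43 635 713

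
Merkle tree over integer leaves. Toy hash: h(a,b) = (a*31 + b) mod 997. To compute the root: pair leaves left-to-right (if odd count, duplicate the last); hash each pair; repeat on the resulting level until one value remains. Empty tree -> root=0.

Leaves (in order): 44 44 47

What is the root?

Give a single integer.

Answer: 287

Derivation:
L0: [44, 44, 47]
L1: h(44,44)=(44*31+44)%997=411 h(47,47)=(47*31+47)%997=507 -> [411, 507]
L2: h(411,507)=(411*31+507)%997=287 -> [287]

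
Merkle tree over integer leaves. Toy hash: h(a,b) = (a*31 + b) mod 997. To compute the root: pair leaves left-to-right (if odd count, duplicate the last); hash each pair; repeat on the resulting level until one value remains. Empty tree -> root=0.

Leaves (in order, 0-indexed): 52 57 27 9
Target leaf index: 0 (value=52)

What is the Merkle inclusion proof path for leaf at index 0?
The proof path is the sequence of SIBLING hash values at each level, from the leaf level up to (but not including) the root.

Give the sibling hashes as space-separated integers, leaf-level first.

Answer: 57 846

Derivation:
L0 (leaves): [52, 57, 27, 9], target index=0
L1: h(52,57)=(52*31+57)%997=672 [pair 0] h(27,9)=(27*31+9)%997=846 [pair 1] -> [672, 846]
  Sibling for proof at L0: 57
L2: h(672,846)=(672*31+846)%997=741 [pair 0] -> [741]
  Sibling for proof at L1: 846
Root: 741
Proof path (sibling hashes from leaf to root): [57, 846]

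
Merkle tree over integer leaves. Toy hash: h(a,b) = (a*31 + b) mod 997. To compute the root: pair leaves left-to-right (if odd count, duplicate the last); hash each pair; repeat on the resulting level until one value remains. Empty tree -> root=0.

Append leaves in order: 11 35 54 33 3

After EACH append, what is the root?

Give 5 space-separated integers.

After append 11 (leaves=[11]):
  L0: [11]
  root=11
After append 35 (leaves=[11, 35]):
  L0: [11, 35]
  L1: h(11,35)=(11*31+35)%997=376 -> [376]
  root=376
After append 54 (leaves=[11, 35, 54]):
  L0: [11, 35, 54]
  L1: h(11,35)=(11*31+35)%997=376 h(54,54)=(54*31+54)%997=731 -> [376, 731]
  L2: h(376,731)=(376*31+731)%997=423 -> [423]
  root=423
After append 33 (leaves=[11, 35, 54, 33]):
  L0: [11, 35, 54, 33]
  L1: h(11,35)=(11*31+35)%997=376 h(54,33)=(54*31+33)%997=710 -> [376, 710]
  L2: h(376,710)=(376*31+710)%997=402 -> [402]
  root=402
After append 3 (leaves=[11, 35, 54, 33, 3]):
  L0: [11, 35, 54, 33, 3]
  L1: h(11,35)=(11*31+35)%997=376 h(54,33)=(54*31+33)%997=710 h(3,3)=(3*31+3)%997=96 -> [376, 710, 96]
  L2: h(376,710)=(376*31+710)%997=402 h(96,96)=(96*31+96)%997=81 -> [402, 81]
  L3: h(402,81)=(402*31+81)%997=579 -> [579]
  root=579

Answer: 11 376 423 402 579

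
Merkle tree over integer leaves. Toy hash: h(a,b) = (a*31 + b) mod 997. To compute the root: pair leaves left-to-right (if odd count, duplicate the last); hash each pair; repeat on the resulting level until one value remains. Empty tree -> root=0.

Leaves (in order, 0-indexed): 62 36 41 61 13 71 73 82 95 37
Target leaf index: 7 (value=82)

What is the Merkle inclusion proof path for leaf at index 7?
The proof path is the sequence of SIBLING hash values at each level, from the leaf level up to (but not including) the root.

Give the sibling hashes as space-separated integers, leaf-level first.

L0 (leaves): [62, 36, 41, 61, 13, 71, 73, 82, 95, 37], target index=7
L1: h(62,36)=(62*31+36)%997=961 [pair 0] h(41,61)=(41*31+61)%997=335 [pair 1] h(13,71)=(13*31+71)%997=474 [pair 2] h(73,82)=(73*31+82)%997=351 [pair 3] h(95,37)=(95*31+37)%997=988 [pair 4] -> [961, 335, 474, 351, 988]
  Sibling for proof at L0: 73
L2: h(961,335)=(961*31+335)%997=216 [pair 0] h(474,351)=(474*31+351)%997=90 [pair 1] h(988,988)=(988*31+988)%997=709 [pair 2] -> [216, 90, 709]
  Sibling for proof at L1: 474
L3: h(216,90)=(216*31+90)%997=804 [pair 0] h(709,709)=(709*31+709)%997=754 [pair 1] -> [804, 754]
  Sibling for proof at L2: 216
L4: h(804,754)=(804*31+754)%997=753 [pair 0] -> [753]
  Sibling for proof at L3: 754
Root: 753
Proof path (sibling hashes from leaf to root): [73, 474, 216, 754]

Answer: 73 474 216 754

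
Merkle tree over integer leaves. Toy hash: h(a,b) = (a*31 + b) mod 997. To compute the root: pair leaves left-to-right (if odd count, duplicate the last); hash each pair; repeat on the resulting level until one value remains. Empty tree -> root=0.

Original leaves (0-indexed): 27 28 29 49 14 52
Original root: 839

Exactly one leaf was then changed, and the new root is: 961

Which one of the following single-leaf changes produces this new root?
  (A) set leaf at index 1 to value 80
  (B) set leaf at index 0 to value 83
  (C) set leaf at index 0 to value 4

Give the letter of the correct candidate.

Original leaves: [27, 28, 29, 49, 14, 52]
Target new root: 961
Try each candidate change and compute the resulting root:
Candidate A: set leaf[1] = 80 -> leaves = [27, 80, 29, 49, 14, 52]
  L0: [27, 80, 29, 49, 14, 52]
  L1: h(27,80)=(27*31+80)%997=917 h(29,49)=(29*31+49)%997=948 h(14,52)=(14*31+52)%997=486 -> [917, 948, 486]
  L2: h(917,948)=(917*31+948)%997=462 h(486,486)=(486*31+486)%997=597 -> [462, 597]
  L3: h(462,597)=(462*31+597)%997=961 -> [961]
  root = 961 == target 961  ** MATCH **
Candidate B: set leaf[0] = 83 -> leaves = [83, 28, 29, 49, 14, 52]
  L0: [83, 28, 29, 49, 14, 52]
  L1: h(83,28)=(83*31+28)%997=607 h(29,49)=(29*31+49)%997=948 h(14,52)=(14*31+52)%997=486 -> [607, 948, 486]
  L2: h(607,948)=(607*31+948)%997=822 h(486,486)=(486*31+486)%997=597 -> [822, 597]
  L3: h(822,597)=(822*31+597)%997=157 -> [157]
  root = 157 != target 961
Candidate C: set leaf[0] = 4 -> leaves = [4, 28, 29, 49, 14, 52]
  L0: [4, 28, 29, 49, 14, 52]
  L1: h(4,28)=(4*31+28)%997=152 h(29,49)=(29*31+49)%997=948 h(14,52)=(14*31+52)%997=486 -> [152, 948, 486]
  L2: h(152,948)=(152*31+948)%997=675 h(486,486)=(486*31+486)%997=597 -> [675, 597]
  L3: h(675,597)=(675*31+597)%997=585 -> [585]
  root = 585 != target 961
Candidate A produces the target root.

Answer: A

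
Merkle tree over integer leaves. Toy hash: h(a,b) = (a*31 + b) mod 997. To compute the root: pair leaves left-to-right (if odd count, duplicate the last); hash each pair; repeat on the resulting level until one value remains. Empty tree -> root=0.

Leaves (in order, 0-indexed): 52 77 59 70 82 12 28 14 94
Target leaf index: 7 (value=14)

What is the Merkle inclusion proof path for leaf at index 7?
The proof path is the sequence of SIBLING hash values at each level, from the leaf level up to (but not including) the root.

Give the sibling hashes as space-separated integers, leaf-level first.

Answer: 28 560 420 459

Derivation:
L0 (leaves): [52, 77, 59, 70, 82, 12, 28, 14, 94], target index=7
L1: h(52,77)=(52*31+77)%997=692 [pair 0] h(59,70)=(59*31+70)%997=902 [pair 1] h(82,12)=(82*31+12)%997=560 [pair 2] h(28,14)=(28*31+14)%997=882 [pair 3] h(94,94)=(94*31+94)%997=17 [pair 4] -> [692, 902, 560, 882, 17]
  Sibling for proof at L0: 28
L2: h(692,902)=(692*31+902)%997=420 [pair 0] h(560,882)=(560*31+882)%997=296 [pair 1] h(17,17)=(17*31+17)%997=544 [pair 2] -> [420, 296, 544]
  Sibling for proof at L1: 560
L3: h(420,296)=(420*31+296)%997=355 [pair 0] h(544,544)=(544*31+544)%997=459 [pair 1] -> [355, 459]
  Sibling for proof at L2: 420
L4: h(355,459)=(355*31+459)%997=497 [pair 0] -> [497]
  Sibling for proof at L3: 459
Root: 497
Proof path (sibling hashes from leaf to root): [28, 560, 420, 459]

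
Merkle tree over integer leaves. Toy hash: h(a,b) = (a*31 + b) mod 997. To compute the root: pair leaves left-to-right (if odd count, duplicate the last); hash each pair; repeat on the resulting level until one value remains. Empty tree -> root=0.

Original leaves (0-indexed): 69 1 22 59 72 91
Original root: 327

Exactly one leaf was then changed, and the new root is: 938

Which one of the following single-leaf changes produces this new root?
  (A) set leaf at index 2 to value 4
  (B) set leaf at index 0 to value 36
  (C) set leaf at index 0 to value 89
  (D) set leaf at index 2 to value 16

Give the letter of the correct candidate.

Original leaves: [69, 1, 22, 59, 72, 91]
Target new root: 938
Try each candidate change and compute the resulting root:
Candidate A: set leaf[2] = 4 -> leaves = [69, 1, 4, 59, 72, 91]
  L0: [69, 1, 4, 59, 72, 91]
  L1: h(69,1)=(69*31+1)%997=146 h(4,59)=(4*31+59)%997=183 h(72,91)=(72*31+91)%997=329 -> [146, 183, 329]
  L2: h(146,183)=(146*31+183)%997=721 h(329,329)=(329*31+329)%997=558 -> [721, 558]
  L3: h(721,558)=(721*31+558)%997=975 -> [975]
  root = 975 != target 938
Candidate B: set leaf[0] = 36 -> leaves = [36, 1, 22, 59, 72, 91]
  L0: [36, 1, 22, 59, 72, 91]
  L1: h(36,1)=(36*31+1)%997=120 h(22,59)=(22*31+59)%997=741 h(72,91)=(72*31+91)%997=329 -> [120, 741, 329]
  L2: h(120,741)=(120*31+741)%997=473 h(329,329)=(329*31+329)%997=558 -> [473, 558]
  L3: h(473,558)=(473*31+558)%997=266 -> [266]
  root = 266 != target 938
Candidate C: set leaf[0] = 89 -> leaves = [89, 1, 22, 59, 72, 91]
  L0: [89, 1, 22, 59, 72, 91]
  L1: h(89,1)=(89*31+1)%997=766 h(22,59)=(22*31+59)%997=741 h(72,91)=(72*31+91)%997=329 -> [766, 741, 329]
  L2: h(766,741)=(766*31+741)%997=559 h(329,329)=(329*31+329)%997=558 -> [559, 558]
  L3: h(559,558)=(559*31+558)%997=938 -> [938]
  root = 938 == target 938  ** MATCH **
Candidate D: set leaf[2] = 16 -> leaves = [69, 1, 16, 59, 72, 91]
  L0: [69, 1, 16, 59, 72, 91]
  L1: h(69,1)=(69*31+1)%997=146 h(16,59)=(16*31+59)%997=555 h(72,91)=(72*31+91)%997=329 -> [146, 555, 329]
  L2: h(146,555)=(146*31+555)%997=96 h(329,329)=(329*31+329)%997=558 -> [96, 558]
  L3: h(96,558)=(96*31+558)%997=543 -> [543]
  root = 543 != target 938
Candidate C produces the target root.

Answer: C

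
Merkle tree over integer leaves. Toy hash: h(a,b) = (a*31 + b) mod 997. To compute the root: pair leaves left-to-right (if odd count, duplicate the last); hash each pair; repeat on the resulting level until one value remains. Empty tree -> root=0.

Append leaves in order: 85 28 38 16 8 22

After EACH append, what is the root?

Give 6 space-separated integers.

Answer: 85 669 21 996 185 633

Derivation:
After append 85 (leaves=[85]):
  L0: [85]
  root=85
After append 28 (leaves=[85, 28]):
  L0: [85, 28]
  L1: h(85,28)=(85*31+28)%997=669 -> [669]
  root=669
After append 38 (leaves=[85, 28, 38]):
  L0: [85, 28, 38]
  L1: h(85,28)=(85*31+28)%997=669 h(38,38)=(38*31+38)%997=219 -> [669, 219]
  L2: h(669,219)=(669*31+219)%997=21 -> [21]
  root=21
After append 16 (leaves=[85, 28, 38, 16]):
  L0: [85, 28, 38, 16]
  L1: h(85,28)=(85*31+28)%997=669 h(38,16)=(38*31+16)%997=197 -> [669, 197]
  L2: h(669,197)=(669*31+197)%997=996 -> [996]
  root=996
After append 8 (leaves=[85, 28, 38, 16, 8]):
  L0: [85, 28, 38, 16, 8]
  L1: h(85,28)=(85*31+28)%997=669 h(38,16)=(38*31+16)%997=197 h(8,8)=(8*31+8)%997=256 -> [669, 197, 256]
  L2: h(669,197)=(669*31+197)%997=996 h(256,256)=(256*31+256)%997=216 -> [996, 216]
  L3: h(996,216)=(996*31+216)%997=185 -> [185]
  root=185
After append 22 (leaves=[85, 28, 38, 16, 8, 22]):
  L0: [85, 28, 38, 16, 8, 22]
  L1: h(85,28)=(85*31+28)%997=669 h(38,16)=(38*31+16)%997=197 h(8,22)=(8*31+22)%997=270 -> [669, 197, 270]
  L2: h(669,197)=(669*31+197)%997=996 h(270,270)=(270*31+270)%997=664 -> [996, 664]
  L3: h(996,664)=(996*31+664)%997=633 -> [633]
  root=633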